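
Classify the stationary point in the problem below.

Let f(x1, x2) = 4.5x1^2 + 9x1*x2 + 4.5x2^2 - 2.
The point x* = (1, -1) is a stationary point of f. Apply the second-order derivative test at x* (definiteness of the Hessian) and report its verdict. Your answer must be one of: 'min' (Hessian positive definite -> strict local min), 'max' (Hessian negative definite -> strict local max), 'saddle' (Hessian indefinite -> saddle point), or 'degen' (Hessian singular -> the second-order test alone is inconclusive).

Compute the Hessian H = grad^2 f:
  H = [[9, 9], [9, 9]]
Verify stationarity: grad f(x*) = H x* + g = (0, 0).
Eigenvalues of H: 0, 18.
H has a zero eigenvalue (singular; positive semidefinite but not definite), so H is neither positive definite, negative definite, nor indefinite. The second-order test alone is inconclusive -> degen.
(Indeed, f is constant along the null direction of H through x*, so x* is not a strict local extremum.)

degen


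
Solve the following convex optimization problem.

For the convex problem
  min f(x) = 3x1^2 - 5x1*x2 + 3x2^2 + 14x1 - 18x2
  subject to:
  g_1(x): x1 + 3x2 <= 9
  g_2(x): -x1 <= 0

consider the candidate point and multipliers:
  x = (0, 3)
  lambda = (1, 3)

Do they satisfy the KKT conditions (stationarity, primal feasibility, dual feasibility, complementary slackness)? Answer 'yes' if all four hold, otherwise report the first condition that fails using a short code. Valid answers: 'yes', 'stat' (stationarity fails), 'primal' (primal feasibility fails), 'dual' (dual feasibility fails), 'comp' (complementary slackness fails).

Gradient of f: grad f(x) = Q x + c = (-1, 0)
Constraint values g_i(x) = a_i^T x - b_i:
  g_1((0, 3)) = 0
  g_2((0, 3)) = 0
Stationarity residual: grad f(x) + sum_i lambda_i a_i = (-3, 3)
  -> stationarity FAILS
Primal feasibility (all g_i <= 0): OK
Dual feasibility (all lambda_i >= 0): OK
Complementary slackness (lambda_i * g_i(x) = 0 for all i): OK

Verdict: the first failing condition is stationarity -> stat.

stat


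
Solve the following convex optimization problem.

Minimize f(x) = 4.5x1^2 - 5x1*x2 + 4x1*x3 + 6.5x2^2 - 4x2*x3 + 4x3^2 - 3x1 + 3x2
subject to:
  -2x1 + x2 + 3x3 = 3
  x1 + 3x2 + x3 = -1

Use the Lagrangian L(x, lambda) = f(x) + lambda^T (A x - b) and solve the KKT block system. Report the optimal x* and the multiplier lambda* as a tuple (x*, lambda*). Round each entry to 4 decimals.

Form the Lagrangian:
  L(x, lambda) = (1/2) x^T Q x + c^T x + lambda^T (A x - b)
Stationarity (grad_x L = 0): Q x + c + A^T lambda = 0.
Primal feasibility: A x = b.

This gives the KKT block system:
  [ Q   A^T ] [ x     ]   [-c ]
  [ A    0  ] [ lambda ] = [ b ]

Solving the linear system:
  x*      = (-0.6468, -0.3457, 0.684)
  lambda* = (-1.7249, 0.9071)
  f(x*)   = 3.4926

x* = (-0.6468, -0.3457, 0.684), lambda* = (-1.7249, 0.9071)


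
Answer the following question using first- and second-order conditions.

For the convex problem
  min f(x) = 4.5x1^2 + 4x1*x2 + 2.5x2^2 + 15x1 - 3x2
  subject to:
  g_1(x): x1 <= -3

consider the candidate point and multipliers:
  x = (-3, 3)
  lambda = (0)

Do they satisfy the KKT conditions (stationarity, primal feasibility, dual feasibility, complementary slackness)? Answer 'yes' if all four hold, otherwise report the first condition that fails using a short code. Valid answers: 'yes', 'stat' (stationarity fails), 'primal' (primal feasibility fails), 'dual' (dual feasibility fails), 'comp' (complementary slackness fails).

Gradient of f: grad f(x) = Q x + c = (0, 0)
Constraint values g_i(x) = a_i^T x - b_i:
  g_1((-3, 3)) = 0
Stationarity residual: grad f(x) + sum_i lambda_i a_i = (0, 0)
  -> stationarity OK
Primal feasibility (all g_i <= 0): OK
Dual feasibility (all lambda_i >= 0): OK
Complementary slackness (lambda_i * g_i(x) = 0 for all i): OK

Verdict: yes, KKT holds.

yes


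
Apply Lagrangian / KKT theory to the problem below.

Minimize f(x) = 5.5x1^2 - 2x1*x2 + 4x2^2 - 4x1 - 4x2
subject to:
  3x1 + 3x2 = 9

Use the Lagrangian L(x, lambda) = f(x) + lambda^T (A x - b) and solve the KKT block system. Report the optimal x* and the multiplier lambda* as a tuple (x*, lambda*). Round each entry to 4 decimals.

Form the Lagrangian:
  L(x, lambda) = (1/2) x^T Q x + c^T x + lambda^T (A x - b)
Stationarity (grad_x L = 0): Q x + c + A^T lambda = 0.
Primal feasibility: A x = b.

This gives the KKT block system:
  [ Q   A^T ] [ x     ]   [-c ]
  [ A    0  ] [ lambda ] = [ b ]

Solving the linear system:
  x*      = (1.3043, 1.6957)
  lambda* = (-2.3188)
  f(x*)   = 4.4348

x* = (1.3043, 1.6957), lambda* = (-2.3188)


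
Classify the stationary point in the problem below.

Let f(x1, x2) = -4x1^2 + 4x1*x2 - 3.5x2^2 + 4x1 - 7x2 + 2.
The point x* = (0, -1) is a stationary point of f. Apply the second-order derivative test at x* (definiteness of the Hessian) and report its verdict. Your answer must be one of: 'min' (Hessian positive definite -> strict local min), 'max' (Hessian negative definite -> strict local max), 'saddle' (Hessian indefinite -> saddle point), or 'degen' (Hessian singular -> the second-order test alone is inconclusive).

Compute the Hessian H = grad^2 f:
  H = [[-8, 4], [4, -7]]
Verify stationarity: grad f(x*) = H x* + g = (0, 0).
Eigenvalues of H: -11.5311, -3.4689.
Both eigenvalues < 0, so H is negative definite -> x* is a strict local max.

max


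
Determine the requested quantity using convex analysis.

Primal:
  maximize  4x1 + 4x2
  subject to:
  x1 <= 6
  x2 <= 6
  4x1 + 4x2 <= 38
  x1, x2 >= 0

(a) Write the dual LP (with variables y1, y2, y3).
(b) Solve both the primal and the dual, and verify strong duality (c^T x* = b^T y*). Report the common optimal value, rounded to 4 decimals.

The standard primal-dual pair for 'max c^T x s.t. A x <= b, x >= 0' is:
  Dual:  min b^T y  s.t.  A^T y >= c,  y >= 0.

So the dual LP is:
  minimize  6y1 + 6y2 + 38y3
  subject to:
    y1 + 4y3 >= 4
    y2 + 4y3 >= 4
    y1, y2, y3 >= 0

Solving the primal: x* = (3.5, 6).
  primal value c^T x* = 38.
Solving the dual: y* = (0, 0, 1).
  dual value b^T y* = 38.
Strong duality: c^T x* = b^T y*. Confirmed.

38


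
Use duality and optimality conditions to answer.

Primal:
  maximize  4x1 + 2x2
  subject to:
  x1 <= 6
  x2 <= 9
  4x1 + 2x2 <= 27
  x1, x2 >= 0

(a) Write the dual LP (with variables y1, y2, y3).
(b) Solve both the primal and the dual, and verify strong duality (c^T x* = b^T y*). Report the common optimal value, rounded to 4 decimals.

The standard primal-dual pair for 'max c^T x s.t. A x <= b, x >= 0' is:
  Dual:  min b^T y  s.t.  A^T y >= c,  y >= 0.

So the dual LP is:
  minimize  6y1 + 9y2 + 27y3
  subject to:
    y1 + 4y3 >= 4
    y2 + 2y3 >= 2
    y1, y2, y3 >= 0

Solving the primal: x* = (2.25, 9).
  primal value c^T x* = 27.
Solving the dual: y* = (0, 0, 1).
  dual value b^T y* = 27.
Strong duality: c^T x* = b^T y*. Confirmed.

27


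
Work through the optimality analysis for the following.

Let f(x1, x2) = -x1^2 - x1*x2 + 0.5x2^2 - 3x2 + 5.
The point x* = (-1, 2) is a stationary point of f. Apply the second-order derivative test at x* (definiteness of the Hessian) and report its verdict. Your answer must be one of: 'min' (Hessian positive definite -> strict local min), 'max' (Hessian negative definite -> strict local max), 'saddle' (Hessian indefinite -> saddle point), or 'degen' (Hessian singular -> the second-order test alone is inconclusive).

Compute the Hessian H = grad^2 f:
  H = [[-2, -1], [-1, 1]]
Verify stationarity: grad f(x*) = H x* + g = (0, 0).
Eigenvalues of H: -2.3028, 1.3028.
Eigenvalues have mixed signs, so H is indefinite -> x* is a saddle point.

saddle


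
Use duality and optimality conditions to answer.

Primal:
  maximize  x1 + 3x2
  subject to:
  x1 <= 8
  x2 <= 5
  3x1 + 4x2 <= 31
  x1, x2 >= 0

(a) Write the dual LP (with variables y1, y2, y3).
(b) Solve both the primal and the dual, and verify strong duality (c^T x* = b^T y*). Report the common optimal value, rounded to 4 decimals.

The standard primal-dual pair for 'max c^T x s.t. A x <= b, x >= 0' is:
  Dual:  min b^T y  s.t.  A^T y >= c,  y >= 0.

So the dual LP is:
  minimize  8y1 + 5y2 + 31y3
  subject to:
    y1 + 3y3 >= 1
    y2 + 4y3 >= 3
    y1, y2, y3 >= 0

Solving the primal: x* = (3.6667, 5).
  primal value c^T x* = 18.6667.
Solving the dual: y* = (0, 1.6667, 0.3333).
  dual value b^T y* = 18.6667.
Strong duality: c^T x* = b^T y*. Confirmed.

18.6667


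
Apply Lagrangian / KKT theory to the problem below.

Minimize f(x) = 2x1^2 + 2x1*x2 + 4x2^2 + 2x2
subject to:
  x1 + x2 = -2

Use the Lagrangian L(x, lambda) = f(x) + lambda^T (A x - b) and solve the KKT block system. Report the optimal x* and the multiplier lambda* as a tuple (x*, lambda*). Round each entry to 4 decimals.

Form the Lagrangian:
  L(x, lambda) = (1/2) x^T Q x + c^T x + lambda^T (A x - b)
Stationarity (grad_x L = 0): Q x + c + A^T lambda = 0.
Primal feasibility: A x = b.

This gives the KKT block system:
  [ Q   A^T ] [ x     ]   [-c ]
  [ A    0  ] [ lambda ] = [ b ]

Solving the linear system:
  x*      = (-1.25, -0.75)
  lambda* = (6.5)
  f(x*)   = 5.75

x* = (-1.25, -0.75), lambda* = (6.5)


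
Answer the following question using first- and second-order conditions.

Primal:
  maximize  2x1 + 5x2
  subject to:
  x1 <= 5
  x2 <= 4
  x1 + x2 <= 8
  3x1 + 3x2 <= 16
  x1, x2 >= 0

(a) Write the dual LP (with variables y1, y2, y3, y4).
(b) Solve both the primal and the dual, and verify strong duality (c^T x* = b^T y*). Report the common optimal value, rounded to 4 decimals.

The standard primal-dual pair for 'max c^T x s.t. A x <= b, x >= 0' is:
  Dual:  min b^T y  s.t.  A^T y >= c,  y >= 0.

So the dual LP is:
  minimize  5y1 + 4y2 + 8y3 + 16y4
  subject to:
    y1 + y3 + 3y4 >= 2
    y2 + y3 + 3y4 >= 5
    y1, y2, y3, y4 >= 0

Solving the primal: x* = (1.3333, 4).
  primal value c^T x* = 22.6667.
Solving the dual: y* = (0, 3, 0, 0.6667).
  dual value b^T y* = 22.6667.
Strong duality: c^T x* = b^T y*. Confirmed.

22.6667


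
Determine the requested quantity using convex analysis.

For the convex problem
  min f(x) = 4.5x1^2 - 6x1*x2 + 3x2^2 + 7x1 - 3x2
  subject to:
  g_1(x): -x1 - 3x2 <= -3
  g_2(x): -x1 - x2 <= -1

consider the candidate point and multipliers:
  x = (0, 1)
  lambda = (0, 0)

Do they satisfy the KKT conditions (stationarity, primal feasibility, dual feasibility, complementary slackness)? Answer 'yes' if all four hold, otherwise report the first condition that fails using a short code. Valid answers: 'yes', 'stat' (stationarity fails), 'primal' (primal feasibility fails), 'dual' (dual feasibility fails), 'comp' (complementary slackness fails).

Gradient of f: grad f(x) = Q x + c = (1, 3)
Constraint values g_i(x) = a_i^T x - b_i:
  g_1((0, 1)) = 0
  g_2((0, 1)) = 0
Stationarity residual: grad f(x) + sum_i lambda_i a_i = (1, 3)
  -> stationarity FAILS
Primal feasibility (all g_i <= 0): OK
Dual feasibility (all lambda_i >= 0): OK
Complementary slackness (lambda_i * g_i(x) = 0 for all i): OK

Verdict: the first failing condition is stationarity -> stat.

stat


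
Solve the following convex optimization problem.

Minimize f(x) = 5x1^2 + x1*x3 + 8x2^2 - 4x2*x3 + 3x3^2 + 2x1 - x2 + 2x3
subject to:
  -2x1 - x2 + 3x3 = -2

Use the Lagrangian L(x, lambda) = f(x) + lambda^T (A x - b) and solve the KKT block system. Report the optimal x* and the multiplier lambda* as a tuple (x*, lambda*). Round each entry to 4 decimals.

Form the Lagrangian:
  L(x, lambda) = (1/2) x^T Q x + c^T x + lambda^T (A x - b)
Stationarity (grad_x L = 0): Q x + c + A^T lambda = 0.
Primal feasibility: A x = b.

This gives the KKT block system:
  [ Q   A^T ] [ x     ]   [-c ]
  [ A    0  ] [ lambda ] = [ b ]

Solving the linear system:
  x*      = (-0.0051, -0.0718, -0.694)
  lambda* = (0.6274)
  f(x*)   = -0.0359

x* = (-0.0051, -0.0718, -0.694), lambda* = (0.6274)


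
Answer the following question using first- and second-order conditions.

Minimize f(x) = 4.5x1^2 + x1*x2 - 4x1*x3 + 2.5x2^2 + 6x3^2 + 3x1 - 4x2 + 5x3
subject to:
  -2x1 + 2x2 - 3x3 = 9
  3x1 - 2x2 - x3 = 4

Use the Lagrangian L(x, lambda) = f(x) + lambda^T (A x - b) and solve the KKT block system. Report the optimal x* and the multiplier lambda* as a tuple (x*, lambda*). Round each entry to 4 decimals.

Form the Lagrangian:
  L(x, lambda) = (1/2) x^T Q x + c^T x + lambda^T (A x - b)
Stationarity (grad_x L = 0): Q x + c + A^T lambda = 0.
Primal feasibility: A x = b.

This gives the KKT block system:
  [ Q   A^T ] [ x     ]   [-c ]
  [ A    0  ] [ lambda ] = [ b ]

Solving the linear system:
  x*      = (0.0478, -0.3093, -3.2381)
  lambda* = (-7.8246, -10.574)
  f(x*)   = 48.9538

x* = (0.0478, -0.3093, -3.2381), lambda* = (-7.8246, -10.574)


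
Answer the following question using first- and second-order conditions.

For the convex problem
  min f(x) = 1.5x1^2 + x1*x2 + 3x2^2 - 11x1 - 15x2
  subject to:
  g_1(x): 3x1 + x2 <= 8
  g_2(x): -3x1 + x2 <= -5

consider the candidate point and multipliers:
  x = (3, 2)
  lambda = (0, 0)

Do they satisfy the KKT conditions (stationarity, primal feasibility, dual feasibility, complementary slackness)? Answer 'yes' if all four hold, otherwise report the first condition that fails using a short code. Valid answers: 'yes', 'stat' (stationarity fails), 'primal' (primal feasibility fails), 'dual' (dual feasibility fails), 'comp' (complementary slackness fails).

Gradient of f: grad f(x) = Q x + c = (0, 0)
Constraint values g_i(x) = a_i^T x - b_i:
  g_1((3, 2)) = 3
  g_2((3, 2)) = -2
Stationarity residual: grad f(x) + sum_i lambda_i a_i = (0, 0)
  -> stationarity OK
Primal feasibility (all g_i <= 0): FAILS
Dual feasibility (all lambda_i >= 0): OK
Complementary slackness (lambda_i * g_i(x) = 0 for all i): OK

Verdict: the first failing condition is primal_feasibility -> primal.

primal


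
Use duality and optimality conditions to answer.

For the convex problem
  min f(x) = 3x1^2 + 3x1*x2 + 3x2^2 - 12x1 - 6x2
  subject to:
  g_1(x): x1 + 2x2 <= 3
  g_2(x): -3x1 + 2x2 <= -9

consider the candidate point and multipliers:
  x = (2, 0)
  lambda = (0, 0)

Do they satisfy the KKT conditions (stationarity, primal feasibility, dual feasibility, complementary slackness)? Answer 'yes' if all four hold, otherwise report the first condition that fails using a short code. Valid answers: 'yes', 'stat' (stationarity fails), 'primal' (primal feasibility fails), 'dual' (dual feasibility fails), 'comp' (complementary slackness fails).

Gradient of f: grad f(x) = Q x + c = (0, 0)
Constraint values g_i(x) = a_i^T x - b_i:
  g_1((2, 0)) = -1
  g_2((2, 0)) = 3
Stationarity residual: grad f(x) + sum_i lambda_i a_i = (0, 0)
  -> stationarity OK
Primal feasibility (all g_i <= 0): FAILS
Dual feasibility (all lambda_i >= 0): OK
Complementary slackness (lambda_i * g_i(x) = 0 for all i): OK

Verdict: the first failing condition is primal_feasibility -> primal.

primal


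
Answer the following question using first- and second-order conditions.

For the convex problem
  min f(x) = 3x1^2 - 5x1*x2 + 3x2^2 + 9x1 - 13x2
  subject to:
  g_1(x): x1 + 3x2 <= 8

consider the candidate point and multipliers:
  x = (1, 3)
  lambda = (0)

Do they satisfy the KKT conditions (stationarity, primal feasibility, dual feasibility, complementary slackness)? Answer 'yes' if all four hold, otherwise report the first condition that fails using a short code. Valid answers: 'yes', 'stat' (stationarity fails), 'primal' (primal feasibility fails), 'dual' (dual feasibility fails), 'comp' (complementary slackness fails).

Gradient of f: grad f(x) = Q x + c = (0, 0)
Constraint values g_i(x) = a_i^T x - b_i:
  g_1((1, 3)) = 2
Stationarity residual: grad f(x) + sum_i lambda_i a_i = (0, 0)
  -> stationarity OK
Primal feasibility (all g_i <= 0): FAILS
Dual feasibility (all lambda_i >= 0): OK
Complementary slackness (lambda_i * g_i(x) = 0 for all i): OK

Verdict: the first failing condition is primal_feasibility -> primal.

primal


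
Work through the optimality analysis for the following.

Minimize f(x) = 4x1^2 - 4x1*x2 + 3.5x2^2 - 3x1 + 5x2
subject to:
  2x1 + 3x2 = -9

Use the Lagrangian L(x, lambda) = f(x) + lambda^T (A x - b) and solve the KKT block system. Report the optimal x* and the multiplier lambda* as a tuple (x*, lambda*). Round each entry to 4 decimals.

Form the Lagrangian:
  L(x, lambda) = (1/2) x^T Q x + c^T x + lambda^T (A x - b)
Stationarity (grad_x L = 0): Q x + c + A^T lambda = 0.
Primal feasibility: A x = b.

This gives the KKT block system:
  [ Q   A^T ] [ x     ]   [-c ]
  [ A    0  ] [ lambda ] = [ b ]

Solving the linear system:
  x*      = (-1.1959, -2.2027)
  lambda* = (1.8784)
  f(x*)   = 4.7399

x* = (-1.1959, -2.2027), lambda* = (1.8784)


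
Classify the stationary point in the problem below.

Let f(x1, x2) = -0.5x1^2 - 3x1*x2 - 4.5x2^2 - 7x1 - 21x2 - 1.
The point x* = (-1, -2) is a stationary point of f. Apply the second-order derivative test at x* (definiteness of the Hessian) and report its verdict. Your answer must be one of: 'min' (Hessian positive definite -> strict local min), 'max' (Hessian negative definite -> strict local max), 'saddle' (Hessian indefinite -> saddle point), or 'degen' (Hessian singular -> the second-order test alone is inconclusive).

Compute the Hessian H = grad^2 f:
  H = [[-1, -3], [-3, -9]]
Verify stationarity: grad f(x*) = H x* + g = (0, 0).
Eigenvalues of H: -10, 0.
H has a zero eigenvalue (singular; negative semidefinite but not definite), so H is neither positive definite, negative definite, nor indefinite. The second-order test alone is inconclusive -> degen.
(Indeed, f is constant along the null direction of H through x*, so x* is not a strict local extremum.)

degen


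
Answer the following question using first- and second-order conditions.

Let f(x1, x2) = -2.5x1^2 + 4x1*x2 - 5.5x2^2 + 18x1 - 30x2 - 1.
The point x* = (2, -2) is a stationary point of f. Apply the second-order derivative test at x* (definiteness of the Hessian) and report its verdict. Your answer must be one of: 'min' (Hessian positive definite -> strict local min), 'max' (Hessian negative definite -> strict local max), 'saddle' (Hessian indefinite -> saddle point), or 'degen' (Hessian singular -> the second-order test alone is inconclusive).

Compute the Hessian H = grad^2 f:
  H = [[-5, 4], [4, -11]]
Verify stationarity: grad f(x*) = H x* + g = (0, 0).
Eigenvalues of H: -13, -3.
Both eigenvalues < 0, so H is negative definite -> x* is a strict local max.

max


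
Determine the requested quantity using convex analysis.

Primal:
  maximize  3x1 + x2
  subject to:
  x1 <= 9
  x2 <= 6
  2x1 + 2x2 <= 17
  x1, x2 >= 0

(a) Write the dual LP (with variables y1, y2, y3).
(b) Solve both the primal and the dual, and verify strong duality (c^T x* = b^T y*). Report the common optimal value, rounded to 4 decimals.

The standard primal-dual pair for 'max c^T x s.t. A x <= b, x >= 0' is:
  Dual:  min b^T y  s.t.  A^T y >= c,  y >= 0.

So the dual LP is:
  minimize  9y1 + 6y2 + 17y3
  subject to:
    y1 + 2y3 >= 3
    y2 + 2y3 >= 1
    y1, y2, y3 >= 0

Solving the primal: x* = (8.5, 0).
  primal value c^T x* = 25.5.
Solving the dual: y* = (0, 0, 1.5).
  dual value b^T y* = 25.5.
Strong duality: c^T x* = b^T y*. Confirmed.

25.5


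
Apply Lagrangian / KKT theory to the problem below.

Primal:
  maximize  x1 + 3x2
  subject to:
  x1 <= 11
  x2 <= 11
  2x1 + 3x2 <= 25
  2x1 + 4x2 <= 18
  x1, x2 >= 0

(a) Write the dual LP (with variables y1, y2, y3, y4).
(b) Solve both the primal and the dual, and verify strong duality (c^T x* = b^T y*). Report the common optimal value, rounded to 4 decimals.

The standard primal-dual pair for 'max c^T x s.t. A x <= b, x >= 0' is:
  Dual:  min b^T y  s.t.  A^T y >= c,  y >= 0.

So the dual LP is:
  minimize  11y1 + 11y2 + 25y3 + 18y4
  subject to:
    y1 + 2y3 + 2y4 >= 1
    y2 + 3y3 + 4y4 >= 3
    y1, y2, y3, y4 >= 0

Solving the primal: x* = (0, 4.5).
  primal value c^T x* = 13.5.
Solving the dual: y* = (0, 0, 0, 0.75).
  dual value b^T y* = 13.5.
Strong duality: c^T x* = b^T y*. Confirmed.

13.5


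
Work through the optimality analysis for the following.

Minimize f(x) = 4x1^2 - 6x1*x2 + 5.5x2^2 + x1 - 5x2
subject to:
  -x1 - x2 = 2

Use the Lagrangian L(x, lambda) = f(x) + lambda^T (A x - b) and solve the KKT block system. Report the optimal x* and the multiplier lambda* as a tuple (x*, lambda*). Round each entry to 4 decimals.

Form the Lagrangian:
  L(x, lambda) = (1/2) x^T Q x + c^T x + lambda^T (A x - b)
Stationarity (grad_x L = 0): Q x + c + A^T lambda = 0.
Primal feasibility: A x = b.

This gives the KKT block system:
  [ Q   A^T ] [ x     ]   [-c ]
  [ A    0  ] [ lambda ] = [ b ]

Solving the linear system:
  x*      = (-1.2903, -0.7097)
  lambda* = (-5.0645)
  f(x*)   = 6.1935

x* = (-1.2903, -0.7097), lambda* = (-5.0645)


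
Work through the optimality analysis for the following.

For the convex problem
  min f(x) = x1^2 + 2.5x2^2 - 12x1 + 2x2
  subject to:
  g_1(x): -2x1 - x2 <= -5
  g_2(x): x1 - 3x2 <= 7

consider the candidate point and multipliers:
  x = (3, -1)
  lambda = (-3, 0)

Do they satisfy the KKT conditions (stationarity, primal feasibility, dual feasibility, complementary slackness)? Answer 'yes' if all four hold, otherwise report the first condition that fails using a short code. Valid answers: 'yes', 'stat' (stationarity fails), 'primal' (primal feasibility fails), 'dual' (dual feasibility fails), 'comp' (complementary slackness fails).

Gradient of f: grad f(x) = Q x + c = (-6, -3)
Constraint values g_i(x) = a_i^T x - b_i:
  g_1((3, -1)) = 0
  g_2((3, -1)) = -1
Stationarity residual: grad f(x) + sum_i lambda_i a_i = (0, 0)
  -> stationarity OK
Primal feasibility (all g_i <= 0): OK
Dual feasibility (all lambda_i >= 0): FAILS
Complementary slackness (lambda_i * g_i(x) = 0 for all i): OK

Verdict: the first failing condition is dual_feasibility -> dual.

dual


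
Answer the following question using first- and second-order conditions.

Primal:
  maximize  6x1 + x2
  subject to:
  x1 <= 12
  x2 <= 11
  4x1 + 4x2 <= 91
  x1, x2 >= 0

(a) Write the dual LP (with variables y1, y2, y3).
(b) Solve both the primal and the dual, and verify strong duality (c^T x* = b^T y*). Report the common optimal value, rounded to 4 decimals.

The standard primal-dual pair for 'max c^T x s.t. A x <= b, x >= 0' is:
  Dual:  min b^T y  s.t.  A^T y >= c,  y >= 0.

So the dual LP is:
  minimize  12y1 + 11y2 + 91y3
  subject to:
    y1 + 4y3 >= 6
    y2 + 4y3 >= 1
    y1, y2, y3 >= 0

Solving the primal: x* = (12, 10.75).
  primal value c^T x* = 82.75.
Solving the dual: y* = (5, 0, 0.25).
  dual value b^T y* = 82.75.
Strong duality: c^T x* = b^T y*. Confirmed.

82.75


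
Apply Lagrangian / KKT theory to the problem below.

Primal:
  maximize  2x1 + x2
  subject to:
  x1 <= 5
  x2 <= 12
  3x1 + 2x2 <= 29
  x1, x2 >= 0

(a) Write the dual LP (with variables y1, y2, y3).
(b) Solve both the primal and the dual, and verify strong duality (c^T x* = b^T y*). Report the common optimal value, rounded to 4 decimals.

The standard primal-dual pair for 'max c^T x s.t. A x <= b, x >= 0' is:
  Dual:  min b^T y  s.t.  A^T y >= c,  y >= 0.

So the dual LP is:
  minimize  5y1 + 12y2 + 29y3
  subject to:
    y1 + 3y3 >= 2
    y2 + 2y3 >= 1
    y1, y2, y3 >= 0

Solving the primal: x* = (5, 7).
  primal value c^T x* = 17.
Solving the dual: y* = (0.5, 0, 0.5).
  dual value b^T y* = 17.
Strong duality: c^T x* = b^T y*. Confirmed.

17


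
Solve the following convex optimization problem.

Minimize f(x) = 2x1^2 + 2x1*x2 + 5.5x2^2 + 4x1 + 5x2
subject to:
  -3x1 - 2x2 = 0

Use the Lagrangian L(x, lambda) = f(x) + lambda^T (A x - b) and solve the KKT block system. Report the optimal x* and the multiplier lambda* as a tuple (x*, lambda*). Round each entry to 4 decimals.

Form the Lagrangian:
  L(x, lambda) = (1/2) x^T Q x + c^T x + lambda^T (A x - b)
Stationarity (grad_x L = 0): Q x + c + A^T lambda = 0.
Primal feasibility: A x = b.

This gives the KKT block system:
  [ Q   A^T ] [ x     ]   [-c ]
  [ A    0  ] [ lambda ] = [ b ]

Solving the linear system:
  x*      = (0.1538, -0.2308)
  lambda* = (1.3846)
  f(x*)   = -0.2692

x* = (0.1538, -0.2308), lambda* = (1.3846)


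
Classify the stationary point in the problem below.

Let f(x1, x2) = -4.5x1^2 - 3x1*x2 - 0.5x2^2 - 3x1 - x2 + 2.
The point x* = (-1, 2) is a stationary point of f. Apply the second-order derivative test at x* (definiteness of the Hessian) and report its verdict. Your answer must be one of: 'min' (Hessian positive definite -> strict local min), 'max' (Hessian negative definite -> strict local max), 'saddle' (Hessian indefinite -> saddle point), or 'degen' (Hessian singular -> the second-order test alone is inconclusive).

Compute the Hessian H = grad^2 f:
  H = [[-9, -3], [-3, -1]]
Verify stationarity: grad f(x*) = H x* + g = (0, 0).
Eigenvalues of H: -10, 0.
H has a zero eigenvalue (singular; negative semidefinite but not definite), so H is neither positive definite, negative definite, nor indefinite. The second-order test alone is inconclusive -> degen.
(Indeed, f is constant along the null direction of H through x*, so x* is not a strict local extremum.)

degen


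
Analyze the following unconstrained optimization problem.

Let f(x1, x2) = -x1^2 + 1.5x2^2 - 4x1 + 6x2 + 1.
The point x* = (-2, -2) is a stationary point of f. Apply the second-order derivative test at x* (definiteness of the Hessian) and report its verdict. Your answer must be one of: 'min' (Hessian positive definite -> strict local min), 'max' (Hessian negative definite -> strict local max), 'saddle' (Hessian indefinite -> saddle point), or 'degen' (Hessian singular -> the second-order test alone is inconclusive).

Compute the Hessian H = grad^2 f:
  H = [[-2, 0], [0, 3]]
Verify stationarity: grad f(x*) = H x* + g = (0, 0).
Eigenvalues of H: -2, 3.
Eigenvalues have mixed signs, so H is indefinite -> x* is a saddle point.

saddle


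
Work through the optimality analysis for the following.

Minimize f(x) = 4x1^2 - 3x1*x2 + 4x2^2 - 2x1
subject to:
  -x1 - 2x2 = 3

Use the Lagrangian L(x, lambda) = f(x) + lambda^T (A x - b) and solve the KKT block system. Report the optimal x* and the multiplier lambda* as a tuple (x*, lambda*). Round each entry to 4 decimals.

Form the Lagrangian:
  L(x, lambda) = (1/2) x^T Q x + c^T x + lambda^T (A x - b)
Stationarity (grad_x L = 0): Q x + c + A^T lambda = 0.
Primal feasibility: A x = b.

This gives the KKT block system:
  [ Q   A^T ] [ x     ]   [-c ]
  [ A    0  ] [ lambda ] = [ b ]

Solving the linear system:
  x*      = (-0.6538, -1.1731)
  lambda* = (-3.7115)
  f(x*)   = 6.2212

x* = (-0.6538, -1.1731), lambda* = (-3.7115)


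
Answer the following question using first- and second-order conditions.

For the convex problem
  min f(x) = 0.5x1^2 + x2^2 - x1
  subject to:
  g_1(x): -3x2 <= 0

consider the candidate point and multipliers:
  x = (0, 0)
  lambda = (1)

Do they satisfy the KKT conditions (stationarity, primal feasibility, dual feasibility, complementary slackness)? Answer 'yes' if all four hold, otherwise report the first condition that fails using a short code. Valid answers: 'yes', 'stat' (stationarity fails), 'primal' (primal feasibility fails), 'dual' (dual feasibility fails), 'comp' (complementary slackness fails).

Gradient of f: grad f(x) = Q x + c = (-1, 0)
Constraint values g_i(x) = a_i^T x - b_i:
  g_1((0, 0)) = 0
Stationarity residual: grad f(x) + sum_i lambda_i a_i = (-1, -3)
  -> stationarity FAILS
Primal feasibility (all g_i <= 0): OK
Dual feasibility (all lambda_i >= 0): OK
Complementary slackness (lambda_i * g_i(x) = 0 for all i): OK

Verdict: the first failing condition is stationarity -> stat.

stat


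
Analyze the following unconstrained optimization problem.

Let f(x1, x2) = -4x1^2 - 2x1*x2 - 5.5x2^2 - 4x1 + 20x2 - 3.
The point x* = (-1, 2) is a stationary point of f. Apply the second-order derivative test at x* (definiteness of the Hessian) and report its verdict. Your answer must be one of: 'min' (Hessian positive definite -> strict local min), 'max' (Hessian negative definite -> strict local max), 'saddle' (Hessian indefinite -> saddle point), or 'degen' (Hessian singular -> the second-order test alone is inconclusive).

Compute the Hessian H = grad^2 f:
  H = [[-8, -2], [-2, -11]]
Verify stationarity: grad f(x*) = H x* + g = (0, 0).
Eigenvalues of H: -12, -7.
Both eigenvalues < 0, so H is negative definite -> x* is a strict local max.

max


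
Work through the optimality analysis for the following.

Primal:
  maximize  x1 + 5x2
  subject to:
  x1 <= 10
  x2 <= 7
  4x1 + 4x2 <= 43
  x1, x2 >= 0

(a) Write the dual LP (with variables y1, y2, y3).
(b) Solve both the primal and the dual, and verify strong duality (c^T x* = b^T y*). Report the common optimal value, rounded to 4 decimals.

The standard primal-dual pair for 'max c^T x s.t. A x <= b, x >= 0' is:
  Dual:  min b^T y  s.t.  A^T y >= c,  y >= 0.

So the dual LP is:
  minimize  10y1 + 7y2 + 43y3
  subject to:
    y1 + 4y3 >= 1
    y2 + 4y3 >= 5
    y1, y2, y3 >= 0

Solving the primal: x* = (3.75, 7).
  primal value c^T x* = 38.75.
Solving the dual: y* = (0, 4, 0.25).
  dual value b^T y* = 38.75.
Strong duality: c^T x* = b^T y*. Confirmed.

38.75


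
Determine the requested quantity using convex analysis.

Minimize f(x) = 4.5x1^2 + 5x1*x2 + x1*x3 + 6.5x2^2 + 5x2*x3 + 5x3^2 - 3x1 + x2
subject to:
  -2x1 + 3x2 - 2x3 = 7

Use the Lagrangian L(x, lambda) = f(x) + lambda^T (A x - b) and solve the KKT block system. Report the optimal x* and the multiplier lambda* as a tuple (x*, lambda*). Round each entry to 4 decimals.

Form the Lagrangian:
  L(x, lambda) = (1/2) x^T Q x + c^T x + lambda^T (A x - b)
Stationarity (grad_x L = 0): Q x + c + A^T lambda = 0.
Primal feasibility: A x = b.

This gives the KKT block system:
  [ Q   A^T ] [ x     ]   [-c ]
  [ A    0  ] [ lambda ] = [ b ]

Solving the linear system:
  x*      = (-0.7508, 1.1656, -1.0007)
  lambda* = (-2.4651)
  f(x*)   = 10.3368

x* = (-0.7508, 1.1656, -1.0007), lambda* = (-2.4651)


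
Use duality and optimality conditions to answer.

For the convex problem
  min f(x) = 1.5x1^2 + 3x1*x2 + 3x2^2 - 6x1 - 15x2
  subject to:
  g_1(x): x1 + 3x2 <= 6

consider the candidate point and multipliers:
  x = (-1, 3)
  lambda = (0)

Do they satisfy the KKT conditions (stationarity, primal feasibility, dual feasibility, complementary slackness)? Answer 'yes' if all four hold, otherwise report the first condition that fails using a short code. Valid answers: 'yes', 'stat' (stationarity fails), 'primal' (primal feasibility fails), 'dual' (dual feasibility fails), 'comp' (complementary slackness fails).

Gradient of f: grad f(x) = Q x + c = (0, 0)
Constraint values g_i(x) = a_i^T x - b_i:
  g_1((-1, 3)) = 2
Stationarity residual: grad f(x) + sum_i lambda_i a_i = (0, 0)
  -> stationarity OK
Primal feasibility (all g_i <= 0): FAILS
Dual feasibility (all lambda_i >= 0): OK
Complementary slackness (lambda_i * g_i(x) = 0 for all i): OK

Verdict: the first failing condition is primal_feasibility -> primal.

primal


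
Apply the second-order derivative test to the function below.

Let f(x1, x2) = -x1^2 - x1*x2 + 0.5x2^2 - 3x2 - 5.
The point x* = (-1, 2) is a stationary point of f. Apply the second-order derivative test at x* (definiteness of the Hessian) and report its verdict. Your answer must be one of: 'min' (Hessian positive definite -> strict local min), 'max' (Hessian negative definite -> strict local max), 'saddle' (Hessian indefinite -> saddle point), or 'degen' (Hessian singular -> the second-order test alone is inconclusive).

Compute the Hessian H = grad^2 f:
  H = [[-2, -1], [-1, 1]]
Verify stationarity: grad f(x*) = H x* + g = (0, 0).
Eigenvalues of H: -2.3028, 1.3028.
Eigenvalues have mixed signs, so H is indefinite -> x* is a saddle point.

saddle


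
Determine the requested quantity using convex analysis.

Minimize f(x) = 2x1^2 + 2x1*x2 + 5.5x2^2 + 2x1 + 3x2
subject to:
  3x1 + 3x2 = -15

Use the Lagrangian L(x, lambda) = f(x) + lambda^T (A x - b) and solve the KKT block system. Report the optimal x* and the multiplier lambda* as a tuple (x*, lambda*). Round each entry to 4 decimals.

Form the Lagrangian:
  L(x, lambda) = (1/2) x^T Q x + c^T x + lambda^T (A x - b)
Stationarity (grad_x L = 0): Q x + c + A^T lambda = 0.
Primal feasibility: A x = b.

This gives the KKT block system:
  [ Q   A^T ] [ x     ]   [-c ]
  [ A    0  ] [ lambda ] = [ b ]

Solving the linear system:
  x*      = (-4, -1)
  lambda* = (5.3333)
  f(x*)   = 34.5

x* = (-4, -1), lambda* = (5.3333)


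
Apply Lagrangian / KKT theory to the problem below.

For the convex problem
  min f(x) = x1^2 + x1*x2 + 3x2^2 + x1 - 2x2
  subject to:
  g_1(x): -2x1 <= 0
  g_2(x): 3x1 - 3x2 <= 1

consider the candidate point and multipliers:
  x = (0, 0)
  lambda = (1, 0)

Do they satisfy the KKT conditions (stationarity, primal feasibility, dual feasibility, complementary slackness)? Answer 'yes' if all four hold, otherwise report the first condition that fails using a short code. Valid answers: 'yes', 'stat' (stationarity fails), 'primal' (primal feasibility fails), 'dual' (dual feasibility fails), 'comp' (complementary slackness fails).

Gradient of f: grad f(x) = Q x + c = (1, -2)
Constraint values g_i(x) = a_i^T x - b_i:
  g_1((0, 0)) = 0
  g_2((0, 0)) = -1
Stationarity residual: grad f(x) + sum_i lambda_i a_i = (-1, -2)
  -> stationarity FAILS
Primal feasibility (all g_i <= 0): OK
Dual feasibility (all lambda_i >= 0): OK
Complementary slackness (lambda_i * g_i(x) = 0 for all i): OK

Verdict: the first failing condition is stationarity -> stat.

stat


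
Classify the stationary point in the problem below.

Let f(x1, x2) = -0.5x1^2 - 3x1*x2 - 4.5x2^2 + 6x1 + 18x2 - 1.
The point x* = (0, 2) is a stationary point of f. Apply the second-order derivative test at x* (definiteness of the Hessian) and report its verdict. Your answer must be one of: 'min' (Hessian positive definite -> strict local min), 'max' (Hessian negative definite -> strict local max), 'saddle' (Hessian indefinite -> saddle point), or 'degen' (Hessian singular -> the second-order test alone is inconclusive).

Compute the Hessian H = grad^2 f:
  H = [[-1, -3], [-3, -9]]
Verify stationarity: grad f(x*) = H x* + g = (0, 0).
Eigenvalues of H: -10, 0.
H has a zero eigenvalue (singular; negative semidefinite but not definite), so H is neither positive definite, negative definite, nor indefinite. The second-order test alone is inconclusive -> degen.
(Indeed, f is constant along the null direction of H through x*, so x* is not a strict local extremum.)

degen


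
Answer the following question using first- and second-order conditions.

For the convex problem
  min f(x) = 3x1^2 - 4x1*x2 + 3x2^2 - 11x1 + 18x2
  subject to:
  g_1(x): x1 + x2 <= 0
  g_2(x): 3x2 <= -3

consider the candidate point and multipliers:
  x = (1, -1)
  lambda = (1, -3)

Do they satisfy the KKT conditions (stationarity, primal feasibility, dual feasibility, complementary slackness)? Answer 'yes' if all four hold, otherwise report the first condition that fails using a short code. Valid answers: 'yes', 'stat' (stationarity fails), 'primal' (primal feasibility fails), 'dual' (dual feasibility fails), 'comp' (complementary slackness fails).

Gradient of f: grad f(x) = Q x + c = (-1, 8)
Constraint values g_i(x) = a_i^T x - b_i:
  g_1((1, -1)) = 0
  g_2((1, -1)) = 0
Stationarity residual: grad f(x) + sum_i lambda_i a_i = (0, 0)
  -> stationarity OK
Primal feasibility (all g_i <= 0): OK
Dual feasibility (all lambda_i >= 0): FAILS
Complementary slackness (lambda_i * g_i(x) = 0 for all i): OK

Verdict: the first failing condition is dual_feasibility -> dual.

dual


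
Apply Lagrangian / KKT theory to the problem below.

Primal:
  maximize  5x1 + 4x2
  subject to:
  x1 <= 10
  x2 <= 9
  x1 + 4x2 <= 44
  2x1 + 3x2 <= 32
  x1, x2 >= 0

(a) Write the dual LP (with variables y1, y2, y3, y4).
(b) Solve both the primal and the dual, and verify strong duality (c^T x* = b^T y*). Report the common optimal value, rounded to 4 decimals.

The standard primal-dual pair for 'max c^T x s.t. A x <= b, x >= 0' is:
  Dual:  min b^T y  s.t.  A^T y >= c,  y >= 0.

So the dual LP is:
  minimize  10y1 + 9y2 + 44y3 + 32y4
  subject to:
    y1 + y3 + 2y4 >= 5
    y2 + 4y3 + 3y4 >= 4
    y1, y2, y3, y4 >= 0

Solving the primal: x* = (10, 4).
  primal value c^T x* = 66.
Solving the dual: y* = (2.3333, 0, 0, 1.3333).
  dual value b^T y* = 66.
Strong duality: c^T x* = b^T y*. Confirmed.

66


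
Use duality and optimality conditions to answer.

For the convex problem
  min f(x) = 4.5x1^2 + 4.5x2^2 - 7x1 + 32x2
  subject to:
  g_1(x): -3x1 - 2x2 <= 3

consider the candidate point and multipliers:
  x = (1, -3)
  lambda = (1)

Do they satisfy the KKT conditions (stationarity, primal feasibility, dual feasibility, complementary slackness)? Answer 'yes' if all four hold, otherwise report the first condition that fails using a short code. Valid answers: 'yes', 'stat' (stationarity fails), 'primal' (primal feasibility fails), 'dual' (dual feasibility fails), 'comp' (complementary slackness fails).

Gradient of f: grad f(x) = Q x + c = (2, 5)
Constraint values g_i(x) = a_i^T x - b_i:
  g_1((1, -3)) = 0
Stationarity residual: grad f(x) + sum_i lambda_i a_i = (-1, 3)
  -> stationarity FAILS
Primal feasibility (all g_i <= 0): OK
Dual feasibility (all lambda_i >= 0): OK
Complementary slackness (lambda_i * g_i(x) = 0 for all i): OK

Verdict: the first failing condition is stationarity -> stat.

stat


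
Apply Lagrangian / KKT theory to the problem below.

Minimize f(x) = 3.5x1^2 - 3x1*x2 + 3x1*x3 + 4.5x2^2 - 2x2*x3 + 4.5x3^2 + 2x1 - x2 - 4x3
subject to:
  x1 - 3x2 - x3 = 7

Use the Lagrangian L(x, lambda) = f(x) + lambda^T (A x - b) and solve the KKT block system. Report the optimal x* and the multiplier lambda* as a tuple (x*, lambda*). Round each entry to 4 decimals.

Form the Lagrangian:
  L(x, lambda) = (1/2) x^T Q x + c^T x + lambda^T (A x - b)
Stationarity (grad_x L = 0): Q x + c + A^T lambda = 0.
Primal feasibility: A x = b.

This gives the KKT block system:
  [ Q   A^T ] [ x     ]   [-c ]
  [ A    0  ] [ lambda ] = [ b ]

Solving the linear system:
  x*      = (-0.0036, -2.0995, -0.7052)
  lambda* = (-6.1581)
  f(x*)   = 24.0098

x* = (-0.0036, -2.0995, -0.7052), lambda* = (-6.1581)


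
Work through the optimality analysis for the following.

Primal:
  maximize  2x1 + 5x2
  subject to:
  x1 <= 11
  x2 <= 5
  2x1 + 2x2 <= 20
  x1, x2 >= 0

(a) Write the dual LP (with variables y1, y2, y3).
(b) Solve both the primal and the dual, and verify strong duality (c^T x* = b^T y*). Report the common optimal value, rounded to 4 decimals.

The standard primal-dual pair for 'max c^T x s.t. A x <= b, x >= 0' is:
  Dual:  min b^T y  s.t.  A^T y >= c,  y >= 0.

So the dual LP is:
  minimize  11y1 + 5y2 + 20y3
  subject to:
    y1 + 2y3 >= 2
    y2 + 2y3 >= 5
    y1, y2, y3 >= 0

Solving the primal: x* = (5, 5).
  primal value c^T x* = 35.
Solving the dual: y* = (0, 3, 1).
  dual value b^T y* = 35.
Strong duality: c^T x* = b^T y*. Confirmed.

35


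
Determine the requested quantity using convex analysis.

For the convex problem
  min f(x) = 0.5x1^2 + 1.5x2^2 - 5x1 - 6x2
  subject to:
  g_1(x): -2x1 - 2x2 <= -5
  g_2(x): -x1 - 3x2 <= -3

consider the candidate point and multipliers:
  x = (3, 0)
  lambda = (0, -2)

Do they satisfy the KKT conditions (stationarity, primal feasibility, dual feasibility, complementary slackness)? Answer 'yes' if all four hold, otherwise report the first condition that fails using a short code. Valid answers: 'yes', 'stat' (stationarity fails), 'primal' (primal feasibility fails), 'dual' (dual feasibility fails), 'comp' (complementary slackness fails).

Gradient of f: grad f(x) = Q x + c = (-2, -6)
Constraint values g_i(x) = a_i^T x - b_i:
  g_1((3, 0)) = -1
  g_2((3, 0)) = 0
Stationarity residual: grad f(x) + sum_i lambda_i a_i = (0, 0)
  -> stationarity OK
Primal feasibility (all g_i <= 0): OK
Dual feasibility (all lambda_i >= 0): FAILS
Complementary slackness (lambda_i * g_i(x) = 0 for all i): OK

Verdict: the first failing condition is dual_feasibility -> dual.

dual


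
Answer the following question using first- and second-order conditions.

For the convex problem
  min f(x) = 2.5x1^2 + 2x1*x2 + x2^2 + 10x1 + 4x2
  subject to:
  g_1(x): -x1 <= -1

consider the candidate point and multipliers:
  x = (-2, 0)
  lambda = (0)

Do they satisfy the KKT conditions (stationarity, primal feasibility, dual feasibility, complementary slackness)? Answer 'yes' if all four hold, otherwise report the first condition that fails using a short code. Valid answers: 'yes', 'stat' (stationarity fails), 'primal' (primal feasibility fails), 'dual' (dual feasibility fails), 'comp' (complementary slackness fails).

Gradient of f: grad f(x) = Q x + c = (0, 0)
Constraint values g_i(x) = a_i^T x - b_i:
  g_1((-2, 0)) = 3
Stationarity residual: grad f(x) + sum_i lambda_i a_i = (0, 0)
  -> stationarity OK
Primal feasibility (all g_i <= 0): FAILS
Dual feasibility (all lambda_i >= 0): OK
Complementary slackness (lambda_i * g_i(x) = 0 for all i): OK

Verdict: the first failing condition is primal_feasibility -> primal.

primal
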